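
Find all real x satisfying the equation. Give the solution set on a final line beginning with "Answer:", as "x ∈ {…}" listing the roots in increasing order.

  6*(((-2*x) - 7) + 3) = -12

Step 1. [6*(((-2*x) - 7) + 3) = -12] LHS = 6·(…); ÷6 both sides, so div: ((-2*x) - 7) + 3 = -2.
Step 2. [((-2*x) - 7) + 3 = -2] subtract 3: x sits inside (… + 3). So sub: (-2*x) - 7 = -5.
Step 3. [(-2*x) - 7 = -5] add 7: x sits inside (… - 7) ⇒ sub: -2*x = 2.
Step 4. [-2*x = 2] -2·(inner) — divide through by -2 ⇒ div: x = -1.

Answer: x ∈ {-1}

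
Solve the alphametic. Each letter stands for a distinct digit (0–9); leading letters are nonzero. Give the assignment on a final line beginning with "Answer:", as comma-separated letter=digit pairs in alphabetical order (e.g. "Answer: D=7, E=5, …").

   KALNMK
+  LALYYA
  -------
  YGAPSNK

Step 1. [col 1: K + A ≡ K (mod 10)] from column 1 (nothing yet, carry-in 0, all letters distinct, none taken yet): A must equal 0. So A=0.
Step 2. [col 1: K + A ≡ K (mod 10)] K=9 is one option consistent with column 1 (K + A ≡ K (mod 10), carry-in 0) — take it. So K=9.
Step 3. [col 2: M + Y ≡ N (mod 10)] no forcing yet in column 2 (carry-in 0); N=6 is free and consistent — try it. So N=6.
Step 4. [col 2: M + Y ≡ N (mod 10)] no forcing yet in column 2 (carry-in 0); Y=1 is free and consistent — try it. So Y=1.
Step 5. [col 2: M + Y ≡ N (mod 10)] from column 2 (Y=1, N=6, carry-in 0, digits 0,1,6,9 already taken and all letters distinct): M must equal 5, so M=5.
Step 6. [col 3: N + Y ≡ S (mod 10)] column 3 reads N+Y+carry(0)=S with N=6, Y=1; with digits 0,1,5,6,9 already taken and all letters distinct, the only value for S is 7 ⇒ S=7.
Step 7. [col 4: L + L ≡ P (mod 10)] column 4 (L + L ≡ P (mod 10), carry-in 0) doesn't pin L yet; pick L=4 and continue ⇒ L=4.
Step 8. [col 4: L + L ≡ P (mod 10)] in column 4 we have L+L≡P with carry-in 0; given L=4 and digits 0,1,4,5,6,7,9 already taken and all letters distinct, that pins P to 8, so P=8.
Step 9. [col 6: K + L ≡ G (mod 10)] column 6 reads K+L+carry(0)=G with K=9, L=4; with digits 0,1,4,5,6,7,8,9 already taken and all letters distinct, the only value for G is 3, so G=3.

Answer: A=0, G=3, K=9, L=4, M=5, N=6, P=8, S=7, Y=1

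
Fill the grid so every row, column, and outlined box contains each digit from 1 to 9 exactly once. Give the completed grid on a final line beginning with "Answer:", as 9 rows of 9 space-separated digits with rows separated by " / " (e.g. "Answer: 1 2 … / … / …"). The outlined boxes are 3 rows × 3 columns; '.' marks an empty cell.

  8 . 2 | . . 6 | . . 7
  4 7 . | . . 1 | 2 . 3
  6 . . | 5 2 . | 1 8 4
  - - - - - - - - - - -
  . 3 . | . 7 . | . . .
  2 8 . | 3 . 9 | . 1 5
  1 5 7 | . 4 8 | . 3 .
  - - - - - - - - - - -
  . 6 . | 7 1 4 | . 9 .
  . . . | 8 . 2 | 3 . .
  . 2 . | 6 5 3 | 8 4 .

Step 1. [r1c7∈{5,9}] 9 has one home in box 3: r1c7, so r1c7=9.
Step 2. [r6c7∈{6}] r6c7 has the single candidate 6 ⇒ r6c7=6.
Step 3. [r4c1∈{9}] r4c1 has the single candidate 9. So r4c1=9.
Step 4. [r9c3∈{1,9}] across row 9, 9 lands solely at r9c3 ⇒ r9c3=9.
Step 5. [r8c3∈{1,4,5}] in col 3, 1 fits only at r8c3, so r8c3=1.
Step 6. [r7c7∈{5}] nothing but 5 survives at r7c7, so r7c7=5.
Step 7. [r4c8∈{2}] r4c8 has the single candidate 2, so r4c8=2.
Step 8. [r2c8∈{5,6}] across row 2, 6 lands solely at r2c8, so r2c8=6.
Step 9. [r4c3∈{4,6}] row 4 places 6 nowhere but r4c3 ⇒ r4c3=6.
Step 10. [r5c7∈{4,7}] 7 has one home in row 5: r5c7 ⇒ r5c7=7.
Step 11. [r2c5∈{8,9}] in row 2, 8 fits only at r2c5 ⇒ r2c5=8.
Step 12. [r7c1∈{3}] nothing but 3 survives at r7c1 ⇒ r7c1=3.
Step 13. [r8c8∈{7}] r8c8 has the single candidate 7 ⇒ r8c8=7.
Step 14. [r9c9∈{1}] r9c9 is down to just 1, so r9c9=1.
Step 15. [r4c9∈{8}] r4c9 has the single candidate 8, so r4c9=8.
Step 16. [r3c2∈{9}] only 9 remains possible at r3c2 ⇒ r3c2=9.
Step 17. [r9c1∈{7}] r9c1 is down to just 7 ⇒ r9c1=7.
Step 18. [r3c3∈{3}] r3c3 is down to just 3 ⇒ r3c3=3.
Step 19. [r2c3∈{5}] r2c3's peers cover all but 5, so r2c3=5.
Step 20. [r4c4∈{1}] r4c4 has the single candidate 1 ⇒ r4c4=1.
Step 21. [r1c4∈{4}] r1c4's peers cover all but 4. So r1c4=4.
Step 22. [r1c5∈{3}] r1c5 is down to just 3, so r1c5=3.
Step 23. [r3c6∈{7}] r3c6's peers cover all but 7. So r3c6=7.
Step 24. [r8c2∈{4}] r8c2 is down to just 4, so r8c2=4.
Step 25. [r6c9∈{9}] r6c9 is down to just 9, so r6c9=9.
Step 26. [r4c7∈{4}] nothing but 4 survives at r4c7 ⇒ r4c7=4.
Step 27. [r5c3∈{4}] r5c3's peers cover all but 4. So r5c3=4.
Step 28. [r8c5∈{9}] r8c5's peers cover all but 9. So r8c5=9.
Step 29. [r5c5∈{6}] only 6 remains possible at r5c5 ⇒ r5c5=6.
Step 30. [r2c4∈{9}] nothing but 9 survives at r2c4 ⇒ r2c4=9.
Step 31. [r8c1∈{5}] nothing but 5 survives at r8c1 ⇒ r8c1=5.
Step 32. [r6c4∈{2}] r6c4's peers cover all but 2 ⇒ r6c4=2.
Step 33. [r7c9∈{2}] nothing but 2 survives at r7c9, so r7c9=2.
Step 34. [r4c6∈{5}] nothing but 5 survives at r4c6. So r4c6=5.
Step 35. [r1c8∈{5}] only 5 remains possible at r1c8. So r1c8=5.
Step 36. [r8c9∈{6}] only 6 remains possible at r8c9 ⇒ r8c9=6.
Step 37. [r7c3∈{8}] only 8 remains possible at r7c3, so r7c3=8.
Step 38. [r1c2∈{1}] nothing but 1 survives at r1c2 ⇒ r1c2=1.

Answer: 8 1 2 4 3 6 9 5 7 / 4 7 5 9 8 1 2 6 3 / 6 9 3 5 2 7 1 8 4 / 9 3 6 1 7 5 4 2 8 / 2 8 4 3 6 9 7 1 5 / 1 5 7 2 4 8 6 3 9 / 3 6 8 7 1 4 5 9 2 / 5 4 1 8 9 2 3 7 6 / 7 2 9 6 5 3 8 4 1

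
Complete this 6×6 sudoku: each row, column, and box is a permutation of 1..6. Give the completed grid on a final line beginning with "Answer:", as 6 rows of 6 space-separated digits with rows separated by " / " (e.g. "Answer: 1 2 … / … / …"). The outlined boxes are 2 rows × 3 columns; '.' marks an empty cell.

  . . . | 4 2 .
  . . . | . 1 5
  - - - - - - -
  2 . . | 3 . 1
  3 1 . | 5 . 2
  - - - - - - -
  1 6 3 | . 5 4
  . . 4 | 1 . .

Step 1. [r4c3∈{6}] only 6 remains possible at r4c3 ⇒ r4c3=6.
Step 2. [r1c6∈{3,6}] in box 2, 3 fits only at r1c6. So r1c6=3.
Step 3. [r1c2∈{5}] r1c2's peers cover all but 5, so r1c2=5.
Step 4. [r2c2∈{2,3,4}] in row 2, 3 fits only at r2c2, so r2c2=3.
Step 5. [r3c5∈{4,6}] in row 3, 6 fits only at r3c5, so r3c5=6.
Step 6. [r2c1∈{4,6}] in row 2, 4 fits only at r2c1 ⇒ r2c1=4.
Step 7. [r3c2∈{4}] nothing but 4 survives at r3c2, so r3c2=4.
Step 8. [r6c2∈{2}] r6c2's peers cover all but 2 ⇒ r6c2=2.
Step 9. [r6c1∈{5}] only 5 remains possible at r6c1, so r6c1=5.
Step 10. [r2c4∈{6}] r2c4 is down to just 6, so r2c4=6.
Step 11. [r1c1∈{6}] r1c1's peers cover all but 6 ⇒ r1c1=6.
Step 12. [r6c5∈{3}] r6c5 has the single candidate 3 ⇒ r6c5=3.
Step 13. [r1c3∈{1}] r1c3 has the single candidate 1. So r1c3=1.
Step 14. [r5c4∈{2}] r5c4's peers cover all but 2 ⇒ r5c4=2.
Step 15. [r4c5∈{4}] only 4 remains possible at r4c5. So r4c5=4.
Step 16. [r6c6∈{6}] only 6 remains possible at r6c6, so r6c6=6.
Step 17. [r3c3∈{5}] nothing but 5 survives at r3c3, so r3c3=5.
Step 18. [r2c3∈{2}] only 2 remains possible at r2c3. So r2c3=2.

Answer: 6 5 1 4 2 3 / 4 3 2 6 1 5 / 2 4 5 3 6 1 / 3 1 6 5 4 2 / 1 6 3 2 5 4 / 5 2 4 1 3 6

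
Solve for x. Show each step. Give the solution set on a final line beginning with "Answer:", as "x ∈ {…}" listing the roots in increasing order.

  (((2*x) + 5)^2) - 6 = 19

Step 1. [(((2*x) + 5)^2) - 6 = 19] peel the -6: add 6 from each side, so sub: ((2*x) + 5)^2 = 25.
Step 2. [((2*x) + 5)^2 = 25] √ both sides: 25 ≥ 0 gives two branches, so sqrt: (2*x) + 5 = 5 or -5.
Step 3. [(2*x) + 5 = 5 or -5] +5 is outermost — subtract 5 both sides ⇒ sub: 2*x = 0 or -10.
Step 4. [2*x = 0 or -10] divide by the outer 2, so div: x = 0 or -5.

Answer: x ∈ {-5, 0}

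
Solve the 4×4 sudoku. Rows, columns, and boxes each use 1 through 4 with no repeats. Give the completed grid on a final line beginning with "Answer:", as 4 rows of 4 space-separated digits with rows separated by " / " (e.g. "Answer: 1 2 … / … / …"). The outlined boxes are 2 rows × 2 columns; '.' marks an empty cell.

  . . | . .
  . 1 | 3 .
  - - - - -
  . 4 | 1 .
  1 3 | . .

Step 1. [r1c2∈{2}] nothing but 2 survives at r1c2 ⇒ r1c2=2.
Step 2. [r1c3∈{4}] r1c3 has the single candidate 4. So r1c3=4.
Step 3. [r2c4∈{2}] r2c4 has the single candidate 2, so r2c4=2.
Step 4. [r3c1∈{2}] r3c1 has the single candidate 2. So r3c1=2.
Step 5. [r1c4∈{1}] r1c4 is down to just 1 ⇒ r1c4=1.
Step 6. [r2c1∈{4}] nothing but 4 survives at r2c1, so r2c1=4.
Step 7. [r4c3∈{2}] only 2 remains possible at r4c3. So r4c3=2.
Step 8. [r4c4∈{4}] r4c4 is down to just 4, so r4c4=4.
Step 9. [r1c1∈{3}] nothing but 3 survives at r1c1, so r1c1=3.
Step 10. [r3c4∈{3}] only 3 remains possible at r3c4 ⇒ r3c4=3.

Answer: 3 2 4 1 / 4 1 3 2 / 2 4 1 3 / 1 3 2 4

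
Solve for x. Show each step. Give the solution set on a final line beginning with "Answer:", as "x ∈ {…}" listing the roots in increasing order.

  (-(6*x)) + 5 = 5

Step 1. [(-(6*x)) + 5 = 5] the outer +5 inverts by subtracting 5. So sub: -(6*x) = 0.
Step 2. [-(6*x) = 0] flip signs both sides, so neg: 6*x = 0.
Step 3. [6*x = 0] divide by the outer 6, so div: x = 0.

Answer: x ∈ {0}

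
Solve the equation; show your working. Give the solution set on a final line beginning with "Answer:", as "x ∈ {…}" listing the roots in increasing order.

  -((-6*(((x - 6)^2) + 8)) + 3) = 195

Step 1. [-((-6*(((x - 6)^2) + 8)) + 3) = 195] flip signs both sides. So neg: (-6*(((x - 6)^2) + 8)) + 3 = -195.
Step 2. [(-6*(((x - 6)^2) + 8)) + 3 = -195] +3 is outermost — subtract 3 both sides, so sub: -6*(((x - 6)^2) + 8) = -198.
Step 3. [-6*(((x - 6)^2) + 8) = -198] -6 out front; divide by -6, so div: ((x - 6)^2) + 8 = 33.
Step 4. [((x - 6)^2) + 8 = 33] peel the +8: subtract 8 from each side, so sub: (x - 6)^2 = 25.
Step 5. [(x - 6)^2 = 25] 25 ≥ 0, LHS is (·)² — take ±√. So sqrt: x - 6 = 5 or -5.
Step 6. [x - 6 = 5 or -5] 6 comes off first (add 6) ⇒ sub: x = 11 or 1.

Answer: x ∈ {1, 11}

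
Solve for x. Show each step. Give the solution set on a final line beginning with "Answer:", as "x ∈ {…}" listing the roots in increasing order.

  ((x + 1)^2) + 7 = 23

Step 1. [((x + 1)^2) + 7 = 23] subtract 7: x sits inside (… + 7), so sub: (x + 1)^2 = 16.
Step 2. [(x + 1)^2 = 16] √ both sides: 16 ≥ 0 gives two branches, so sqrt: x + 1 = 4 or -4.
Step 3. [x + 1 = 4 or -4] subtract 1: x sits inside (… + 1). So sub: x = 3 or -5.

Answer: x ∈ {-5, 3}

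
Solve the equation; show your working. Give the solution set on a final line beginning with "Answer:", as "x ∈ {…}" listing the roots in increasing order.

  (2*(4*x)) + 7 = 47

Step 1. [(2*(4*x)) + 7 = 47] the outer +7 inverts by subtracting 7. So sub: 2*(4*x) = 40.
Step 2. [2*(4*x) = 40] leading coefficient 2: divide by 2. So div: 4*x = 20.
Step 3. [4*x = 20] 4 out front; divide by 4. So div: x = 5.

Answer: x ∈ {5}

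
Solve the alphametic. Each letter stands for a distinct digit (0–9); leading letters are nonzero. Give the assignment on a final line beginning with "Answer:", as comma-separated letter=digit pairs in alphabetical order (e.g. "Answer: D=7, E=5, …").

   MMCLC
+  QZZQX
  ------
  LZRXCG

Step 1. [col 1: C + X ≡ G (mod 10)] column 1 (C + X ≡ G (mod 10), carry-in 0) doesn't pin G yet; pick G=9 and continue ⇒ G=9.
Step 2. [col 1: C + X ≡ G (mod 10)] no forcing yet in column 1 (carry-in 0); X=2 is free and consistent — try it. So X=2.
Step 3. [col 1: C + X ≡ G (mod 10)] column 1 reads C+X+carry(0)=G with X=2, G=9; with digits 2,9 already taken and all letters distinct, the only value for C is 7 ⇒ C=7.
Step 4. [col 2: L + Q ≡ C (mod 10)] several values work for Q in column 2 (L + Q ≡ C (mod 10), carry-in 0); try Q=6 ⇒ Q=6.
Step 5. [col 2: L + Q ≡ C (mod 10)] in column 2 we have L+Q≡C with carry-in 0; given Q=6, C=7 and digits 2,6,7,9 already taken and all letters distinct, that pins L to 1, so L=1.
Step 6. [col 3: C + Z ≡ X (mod 10)] from column 3 (C=7, X=2, carry-in 0, digits 1,2,6,7,9 already taken and all letters distinct): Z must equal 5, so Z=5.
Step 7. [col 4: M + Z ≡ R (mod 10)] no forcing yet in column 4 (carry-in 1); R=4 is free and consistent — try it, so R=4.
Step 8. [col 4: M + Z ≡ R (mod 10)] column 4 reads M+Z+carry(1)=R with Z=5, R=4; with digits 1,2,4,5,6,7,9 already taken and all letters distinct, the only value for M is 8, so M=8.

Answer: C=7, G=9, L=1, M=8, Q=6, R=4, X=2, Z=5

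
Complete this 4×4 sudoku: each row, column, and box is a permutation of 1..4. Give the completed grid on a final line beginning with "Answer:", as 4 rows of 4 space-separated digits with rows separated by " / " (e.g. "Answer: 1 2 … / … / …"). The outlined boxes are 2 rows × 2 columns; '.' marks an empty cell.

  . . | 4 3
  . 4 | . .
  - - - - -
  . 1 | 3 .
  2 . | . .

Step 1. [r2c3∈{1,2}] in col 3, 2 fits only at r2c3. So r2c3=2.
Step 2. [r4c4∈{1,4}] 4 has one home in row 4: r4c4 ⇒ r4c4=4.
Step 3. [r2c4∈{1}] r2c4 is down to just 1 ⇒ r2c4=1.
Step 4. [r3c4∈{2}] r3c4 is down to just 2, so r3c4=2.
Step 5. [r2c1∈{3}] only 3 remains possible at r2c1, so r2c1=3.
Step 6. [r4c2∈{3}] r4c2 has the single candidate 3. So r4c2=3.
Step 7. [r1c2∈{2}] only 2 remains possible at r1c2. So r1c2=2.
Step 8. [r3c1∈{4}] nothing but 4 survives at r3c1. So r3c1=4.
Step 9. [r1c1∈{1}] nothing but 1 survives at r1c1, so r1c1=1.
Step 10. [r4c3∈{1}] nothing but 1 survives at r4c3. So r4c3=1.

Answer: 1 2 4 3 / 3 4 2 1 / 4 1 3 2 / 2 3 1 4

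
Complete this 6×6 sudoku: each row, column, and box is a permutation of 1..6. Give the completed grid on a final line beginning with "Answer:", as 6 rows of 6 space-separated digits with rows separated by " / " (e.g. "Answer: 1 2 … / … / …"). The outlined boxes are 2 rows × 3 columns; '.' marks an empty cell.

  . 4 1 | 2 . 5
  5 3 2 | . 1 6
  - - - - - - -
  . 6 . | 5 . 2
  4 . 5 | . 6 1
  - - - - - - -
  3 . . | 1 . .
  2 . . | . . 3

Step 1. [r5c6∈{4}] r5c6 has the single candidate 4 ⇒ r5c6=4.
Step 2. [r6c5∈{5}] only 5 remains possible at r6c5 ⇒ r6c5=5.
Step 3. [r3c5∈{3,4}] row 3 places 4 nowhere but r3c5, so r3c5=4.
Step 4. [r6c4∈{6}] r6c4 has the single candidate 6. So r6c4=6.
Step 5. [r5c5∈{2}] r5c5 has the single candidate 2, so r5c5=2.
Step 6. [r5c3∈{6}] r5c3's peers cover all but 6, so r5c3=6.
Step 7. [r5c2∈{5}] nothing but 5 survives at r5c2 ⇒ r5c2=5.
Step 8. [r6c3∈{4}] r6c3 has the single candidate 4 ⇒ r6c3=4.
Step 9. [r2c4∈{4}] r2c4 has the single candidate 4, so r2c4=4.
Step 10. [r3c1∈{1}] nothing but 1 survives at r3c1, so r3c1=1.
Step 11. [r1c1∈{6}] only 6 remains possible at r1c1, so r1c1=6.
Step 12. [r3c3∈{3}] r3c3 is down to just 3 ⇒ r3c3=3.
Step 13. [r4c2∈{2}] r4c2's peers cover all but 2, so r4c2=2.
Step 14. [r6c2∈{1}] r6c2 is down to just 1 ⇒ r6c2=1.
Step 15. [r4c4∈{3}] r4c4 is down to just 3 ⇒ r4c4=3.
Step 16. [r1c5∈{3}] r1c5 has the single candidate 3. So r1c5=3.

Answer: 6 4 1 2 3 5 / 5 3 2 4 1 6 / 1 6 3 5 4 2 / 4 2 5 3 6 1 / 3 5 6 1 2 4 / 2 1 4 6 5 3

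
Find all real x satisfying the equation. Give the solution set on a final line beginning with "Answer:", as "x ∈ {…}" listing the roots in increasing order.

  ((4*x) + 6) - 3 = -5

Step 1. [((4*x) + 6) - 3 = -5] peel the -3: add 3 from each side. So sub: (4*x) + 6 = -2.
Step 2. [(4*x) + 6 = -2] +6 is outermost — subtract 6 both sides ⇒ sub: 4*x = -8.
Step 3. [4*x = -8] 4 out front; divide by 4 ⇒ div: x = -2.

Answer: x ∈ {-2}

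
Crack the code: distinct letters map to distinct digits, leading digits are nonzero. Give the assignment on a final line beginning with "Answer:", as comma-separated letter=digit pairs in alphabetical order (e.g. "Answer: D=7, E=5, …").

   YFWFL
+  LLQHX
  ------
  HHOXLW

Step 1. [col 1: L + X ≡ W (mod 10)] several values work for W in column 1 (L + X ≡ W (mod 10), carry-in 0); try W=9, so W=9.
Step 2. [col 1: L + X ≡ W (mod 10)] several values work for X in column 1 (L + X ≡ W (mod 10), carry-in 0); try X=5. So X=5.
Step 3. [H] the sum has 6 digits but both addends have 5; that extra leading digit H is the final carry, namely 1, so H=1.
Step 4. [col 1: L + X ≡ W (mod 10)] in column 1 we have L+X≡W with carry-in 0; given X=5, W=9 and digits 1,5,9 already taken and all letters distinct, that pins L to 4 ⇒ L=4.
Step 5. [col 2: F + H ≡ L (mod 10)] in column 2 we have F+H≡L with carry-in 0; given H=1, L=4 and digits 1,4,5,9 already taken and all letters distinct, that pins F to 3, so F=3.
Step 6. [col 3: W + Q ≡ X (mod 10)] from column 3 (W=9, X=5, carry-in 0, digits 1,3,4,5,9 already taken and all letters distinct): Q must equal 6 ⇒ Q=6.
Step 7. [col 4: F + L ≡ O (mod 10)] column 4: given F=3, L=4, carry-in 1, and digits 1,3,4,5,6,9 already taken and all letters distinct, F+L≡O (mod 10) forces O=8, so O=8.
Step 8. [col 5: Y + L ≡ H (mod 10)] from column 5 (L=4, H=1, carry-in 0, digits 1,3,4,5,6,8,9 already taken and all letters distinct): Y must equal 7 ⇒ Y=7.

Answer: F=3, H=1, L=4, O=8, Q=6, W=9, X=5, Y=7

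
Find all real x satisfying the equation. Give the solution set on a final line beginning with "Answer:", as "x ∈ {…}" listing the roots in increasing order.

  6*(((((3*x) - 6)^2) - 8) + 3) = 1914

Step 1. [6*(((((3*x) - 6)^2) - 8) + 3) = 1914] 6 out front; divide by 6 ⇒ div: ((((3*x) - 6)^2) - 8) + 3 = 319.
Step 2. [((((3*x) - 6)^2) - 8) + 3 = 319] subtract 3: x sits inside (… + 3). So sub: (((3*x) - 6)^2) - 8 = 316.
Step 3. [(((3*x) - 6)^2) - 8 = 316] add 8: x sits inside (… - 8). So sub: ((3*x) - 6)^2 = 324.
Step 4. [((3*x) - 6)^2 = 324] 324 ≥ 0, LHS is (·)² — take ±√ ⇒ sqrt: (3*x) - 6 = 18 or -18.
Step 5. [(3*x) - 6 = 18 or -18] 3 divides every term; factor it out, so factor: x - 2 = 6 or -6.
Step 6. [x - 2 = 6 or -6] -2 is outermost — add 2 both sides ⇒ sub: x = 8 or -4.

Answer: x ∈ {-4, 8}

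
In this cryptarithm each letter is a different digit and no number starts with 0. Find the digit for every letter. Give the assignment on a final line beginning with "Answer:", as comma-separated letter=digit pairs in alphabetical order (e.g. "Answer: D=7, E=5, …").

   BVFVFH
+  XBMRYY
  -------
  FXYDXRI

Step 1. [F] the sum has 7 digits but both addends have 6; that extra leading digit F is the final carry, namely 1, so F=1.
Step 2. [col 1: H + Y ≡ I (mod 10)] several values work for I in column 1 (H + Y ≡ I (mod 10), carry-in 0); try I=0, so I=0.
Step 3. [col 1: H + Y ≡ I (mod 10)] several values work for Y in column 1 (H + Y ≡ I (mod 10), carry-in 0); try Y=2, so Y=2.
Step 4. [col 1: H + Y ≡ I (mod 10)] column 1 reads H+Y+carry(0)=I with Y=2, I=0; with digits 0,1,2 already taken and all letters distinct, the only value for H is 8. So H=8.
Step 5. [col 2: F + Y ≡ R (mod 10)] column 2 reads F+Y+carry(1)=R with F=1, Y=2; with digits 0,1,2,8 already taken and all letters distinct, the only value for R is 4, so R=4.
Step 6. [col 3: V + R ≡ X (mod 10)] column 3 (V + R ≡ X (mod 10), carry-in 0) doesn't pin V yet; pick V=3 and continue ⇒ V=3.
Step 7. [col 3: V + R ≡ X (mod 10)] column 3 reads V+R+carry(0)=X with V=3, R=4; with digits 0,1,2,3,4,8 already taken and all letters distinct, the only value for X is 7. So X=7.
Step 8. [col 4: F + M ≡ D (mod 10)] column 4: given F=1, carry-in 0, and digits 0,1,2,3,4,7,8 already taken and all letters distinct, F+M≡D (mod 10) forces M=5. So M=5.
Step 9. [col 4: F + M ≡ D (mod 10)] column 4 reads F+M+carry(0)=D with F=1, M=5; with digits 0,1,2,3,4,5,7,8 already taken and all letters distinct, the only value for D is 6, so D=6.
Step 10. [col 5: V + B ≡ Y (mod 10)] column 5: given V=3, Y=2, carry-in 0, and digits 0,1,2,3,4,5,6,7,8 already taken and all letters distinct, V+B≡Y (mod 10) forces B=9 ⇒ B=9.

Answer: B=9, D=6, F=1, H=8, I=0, M=5, R=4, V=3, X=7, Y=2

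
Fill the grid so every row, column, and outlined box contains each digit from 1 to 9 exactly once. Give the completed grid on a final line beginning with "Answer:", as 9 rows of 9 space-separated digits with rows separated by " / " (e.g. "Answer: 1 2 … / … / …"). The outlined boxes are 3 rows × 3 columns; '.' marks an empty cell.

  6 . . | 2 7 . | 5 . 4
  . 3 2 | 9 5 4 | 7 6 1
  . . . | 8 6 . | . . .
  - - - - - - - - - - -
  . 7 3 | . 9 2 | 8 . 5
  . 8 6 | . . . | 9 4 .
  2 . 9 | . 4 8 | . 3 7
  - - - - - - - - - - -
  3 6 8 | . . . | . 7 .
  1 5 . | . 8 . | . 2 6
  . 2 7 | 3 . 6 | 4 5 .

Step 1. [r6c4∈{1,5,6}] 5 has one home in row 6: r6c4 ⇒ r6c4=5.
Step 2. [r1c3∈{1}] r1c3 has the single candidate 1 ⇒ r1c3=1.
Step 3. [r3c9∈{2,3,9}] col 9 places 3 nowhere but r3c9. So r3c9=3.
Step 4. [r9c5∈{1}] r9c5's peers cover all but 1. So r9c5=1.
Step 5. [r3c8∈{9}] r3c8's peers cover all but 9. So r3c8=9.
Step 6. [r3c1∈{4,5,7}] row 3 places 7 nowhere but r3c1 ⇒ r3c1=7.
Step 7. [r8c3∈{4}] r8c3's peers cover all but 4 ⇒ r8c3=4.
Step 8. [r8c4∈{7}] r8c4's peers cover all but 7 ⇒ r8c4=7.
Step 9. [r5c6∈{1,3,7}] 7 has one home in row 5: r5c6 ⇒ r5c6=7.
Step 10. [r4c8∈{1}] r4c8's peers cover all but 1, so r4c8=1.
Step 11. [r7c9∈{9}] nothing but 9 survives at r7c9 ⇒ r7c9=9.
Step 12. [r7c4∈{4}] nothing but 4 survives at r7c4 ⇒ r7c4=4.
Step 13. [r6c7∈{6}] nothing but 6 survives at r6c7 ⇒ r6c7=6.
Step 14. [r7c6∈{5}] r7c6's peers cover all but 5, so r7c6=5.
Step 15. [r1c6∈{3}] nothing but 3 survives at r1c6. So r1c6=3.
Step 16. [r8c7∈{3}] r8c7 has the single candidate 3 ⇒ r8c7=3.
Step 17. [r3c6∈{1}] r3c6's peers cover all but 1. So r3c6=1.
Step 18. [r2c1∈{8}] nothing but 8 survives at r2c1. So r2c1=8.
Step 19. [r5c1∈{5}] r5c1 is down to just 5. So r5c1=5.
Step 20. [r5c9∈{2}] r5c9's peers cover all but 2, so r5c9=2.
Step 21. [r3c2∈{4}] nothing but 4 survives at r3c2, so r3c2=4.
Step 22. [r5c4∈{1}] r5c4 is down to just 1 ⇒ r5c4=1.
Step 23. [r7c7∈{1}] only 1 remains possible at r7c7. So r7c7=1.
Step 24. [r4c1∈{4}] r4c1 has the single candidate 4, so r4c1=4.
Step 25. [r1c2∈{9}] only 9 remains possible at r1c2. So r1c2=9.
Step 26. [r9c9∈{8}] r9c9 is down to just 8. So r9c9=8.
Step 27. [r8c6∈{9}] nothing but 9 survives at r8c6 ⇒ r8c6=9.
Step 28. [r7c5∈{2}] only 2 remains possible at r7c5 ⇒ r7c5=2.
Step 29. [r9c1∈{9}] only 9 remains possible at r9c1. So r9c1=9.
Step 30. [r5c5∈{3}] only 3 remains possible at r5c5. So r5c5=3.
Step 31. [r3c3∈{5}] only 5 remains possible at r3c3. So r3c3=5.
Step 32. [r3c7∈{2}] only 2 remains possible at r3c7 ⇒ r3c7=2.
Step 33. [r4c4∈{6}] r4c4's peers cover all but 6 ⇒ r4c4=6.
Step 34. [r1c8∈{8}] r1c8 is down to just 8. So r1c8=8.
Step 35. [r6c2∈{1}] r6c2 is down to just 1. So r6c2=1.

Answer: 6 9 1 2 7 3 5 8 4 / 8 3 2 9 5 4 7 6 1 / 7 4 5 8 6 1 2 9 3 / 4 7 3 6 9 2 8 1 5 / 5 8 6 1 3 7 9 4 2 / 2 1 9 5 4 8 6 3 7 / 3 6 8 4 2 5 1 7 9 / 1 5 4 7 8 9 3 2 6 / 9 2 7 3 1 6 4 5 8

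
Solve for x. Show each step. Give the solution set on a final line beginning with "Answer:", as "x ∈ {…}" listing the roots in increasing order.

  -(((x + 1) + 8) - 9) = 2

Step 1. [-(((x + 1) + 8) - 9) = 2] flip signs both sides. So neg: ((x + 1) + 8) - 9 = -2.
Step 2. [((x + 1) + 8) - 9 = -2] the outer -9 inverts by adding 9. So sub: (x + 1) + 8 = 7.
Step 3. [(x + 1) + 8 = 7] the outer +8 inverts by subtracting 8, so sub: x + 1 = -1.
Step 4. [x + 1 = -1] +1 is outermost — subtract 1 both sides. So sub: x = -2.

Answer: x ∈ {-2}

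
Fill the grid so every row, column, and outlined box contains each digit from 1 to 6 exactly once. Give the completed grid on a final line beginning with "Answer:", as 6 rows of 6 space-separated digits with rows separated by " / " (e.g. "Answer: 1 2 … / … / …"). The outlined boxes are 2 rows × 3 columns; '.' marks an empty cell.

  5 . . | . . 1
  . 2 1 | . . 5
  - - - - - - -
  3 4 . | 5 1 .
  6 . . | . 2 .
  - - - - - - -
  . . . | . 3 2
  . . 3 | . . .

Step 1. [r2c1∈{4}] nothing but 4 survives at r2c1, so r2c1=4.
Step 2. [r2c5∈{6}] r2c5's peers cover all but 6. So r2c5=6.
Step 3. [r5c1∈{1}] nothing but 1 survives at r5c1 ⇒ r5c1=1.
Step 4. [r5c3∈{4,5,6}] col 3 places 4 nowhere but r5c3 ⇒ r5c3=4.
Step 5. [r5c4∈{6}] only 6 remains possible at r5c4. So r5c4=6.
Step 6. [r6c6∈{4}] only 4 remains possible at r6c6. So r6c6=4.
Step 7. [r2c4∈{3}] only 3 remains possible at r2c4. So r2c4=3.
Step 8. [r6c2∈{5,6}] r6c2 is the only open cell in row 6 admitting 6 ⇒ r6c2=6.
Step 9. [r5c2∈{5}] r5c2 is down to just 5 ⇒ r5c2=5.
Step 10. [r1c5∈{4}] nothing but 4 survives at r1c5, so r1c5=4.
Step 11. [r1c4∈{2}] only 2 remains possible at r1c4 ⇒ r1c4=2.
Step 12. [r3c6∈{6}] only 6 remains possible at r3c6, so r3c6=6.
Step 13. [r4c3∈{5}] nothing but 5 survives at r4c3. So r4c3=5.
Step 14. [r1c3∈{6}] r1c3's peers cover all but 6. So r1c3=6.
Step 15. [r1c2∈{3}] r1c2 has the single candidate 3 ⇒ r1c2=3.
Step 16. [r6c1∈{2}] r6c1's peers cover all but 2. So r6c1=2.
Step 17. [r4c6∈{3}] nothing but 3 survives at r4c6 ⇒ r4c6=3.
Step 18. [r4c2∈{1}] r4c2 is down to just 1. So r4c2=1.
Step 19. [r6c5∈{5}] r6c5 is down to just 5, so r6c5=5.
Step 20. [r3c3∈{2}] r3c3 has the single candidate 2 ⇒ r3c3=2.
Step 21. [r4c4∈{4}] r4c4's peers cover all but 4. So r4c4=4.
Step 22. [r6c4∈{1}] nothing but 1 survives at r6c4, so r6c4=1.

Answer: 5 3 6 2 4 1 / 4 2 1 3 6 5 / 3 4 2 5 1 6 / 6 1 5 4 2 3 / 1 5 4 6 3 2 / 2 6 3 1 5 4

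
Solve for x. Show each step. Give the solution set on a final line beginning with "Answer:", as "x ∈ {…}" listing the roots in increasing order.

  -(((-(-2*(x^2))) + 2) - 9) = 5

Step 1. [-(((-(-2*(x^2))) + 2) - 9) = 5] flip signs both sides ⇒ neg: ((-(-2*(x^2))) + 2) - 9 = -5.
Step 2. [((-(-2*(x^2))) + 2) - 9 = -5] add 9: x sits inside (… - 9). So sub: (-(-2*(x^2))) + 2 = 4.
Step 3. [(-(-2*(x^2))) + 2 = 4] peel the +2: subtract 2 from each side. So sub: -(-2*(x^2)) = 2.
Step 4. [-(-2*(x^2)) = 2] flip signs both sides. So neg: -2*(x^2) = -2.
Step 5. [-2*(x^2) = -2] -2 out front; divide by -2 ⇒ div: x^2 = 1.
Step 6. [x^2 = 1] √ both sides: 1 ≥ 0 gives two branches ⇒ sqrt: x = 1 or -1.

Answer: x ∈ {-1, 1}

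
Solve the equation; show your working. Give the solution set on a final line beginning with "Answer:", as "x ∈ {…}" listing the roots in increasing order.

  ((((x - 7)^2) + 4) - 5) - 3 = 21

Step 1. [((((x - 7)^2) + 4) - 5) - 3 = 21] the outer -3 inverts by adding 3. So sub: (((x - 7)^2) + 4) - 5 = 24.
Step 2. [(((x - 7)^2) + 4) - 5 = 24] peel the -5: add 5 from each side ⇒ sub: ((x - 7)^2) + 4 = 29.
Step 3. [((x - 7)^2) + 4 = 29] peel the +4: subtract 4 from each side. So sub: (x - 7)^2 = 25.
Step 4. [(x - 7)^2 = 25] LHS squared, RHS 25 ≥ 0: apply √ (±). So sqrt: x - 7 = 5 or -5.
Step 5. [x - 7 = 5 or -5] add 7: x sits inside (… - 7), so sub: x = 12 or 2.

Answer: x ∈ {2, 12}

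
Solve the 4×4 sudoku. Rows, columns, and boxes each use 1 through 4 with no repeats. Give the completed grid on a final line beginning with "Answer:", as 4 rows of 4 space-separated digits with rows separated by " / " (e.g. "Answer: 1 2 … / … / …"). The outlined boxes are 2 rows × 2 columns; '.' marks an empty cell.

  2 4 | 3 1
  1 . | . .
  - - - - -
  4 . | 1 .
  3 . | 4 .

Step 1. [r4c4∈{2}] r4c4 has the single candidate 2. So r4c4=2.
Step 2. [r4c2∈{1}] nothing but 1 survives at r4c2. So r4c2=1.
Step 3. [r3c4∈{3}] nothing but 3 survives at r3c4 ⇒ r3c4=3.
Step 4. [r2c2∈{3}] r2c2's peers cover all but 3 ⇒ r2c2=3.
Step 5. [r3c2∈{2}] r3c2 is down to just 2. So r3c2=2.
Step 6. [r2c3∈{2}] r2c3 has the single candidate 2 ⇒ r2c3=2.
Step 7. [r2c4∈{4}] r2c4 is down to just 4, so r2c4=4.

Answer: 2 4 3 1 / 1 3 2 4 / 4 2 1 3 / 3 1 4 2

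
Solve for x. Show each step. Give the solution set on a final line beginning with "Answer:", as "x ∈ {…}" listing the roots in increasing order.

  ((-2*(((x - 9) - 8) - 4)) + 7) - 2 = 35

Step 1. [((-2*(((x - 9) - 8) - 4)) + 7) - 2 = 35] 2 comes off first (add 2) ⇒ sub: (-2*(((x - 9) - 8) - 4)) + 7 = 37.
Step 2. [(-2*(((x - 9) - 8) - 4)) + 7 = 37] peel the +7: subtract 7 from each side ⇒ sub: -2*(((x - 9) - 8) - 4) = 30.
Step 3. [-2*(((x - 9) - 8) - 4) = 30] -2 out front; divide by -2, so div: ((x - 9) - 8) - 4 = -15.
Step 4. [((x - 9) - 8) - 4 = -15] peel the -4: add 4 from each side, so sub: (x - 9) - 8 = -11.
Step 5. [(x - 9) - 8 = -11] -8 is outermost — add 8 both sides, so sub: x - 9 = -3.
Step 6. [x - 9 = -3] -9 is outermost — add 9 both sides. So sub: x = 6.

Answer: x ∈ {6}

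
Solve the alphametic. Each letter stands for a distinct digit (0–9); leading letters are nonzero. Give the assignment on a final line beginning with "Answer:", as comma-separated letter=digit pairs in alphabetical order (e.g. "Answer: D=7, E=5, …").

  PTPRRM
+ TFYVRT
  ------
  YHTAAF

Step 1. [col 1: M + T ≡ F (mod 10)] T=1 is one option consistent with column 1 (M + T ≡ F (mod 10), carry-in 0) — take it ⇒ T=1.
Step 2. [col 1: M + T ≡ F (mod 10)] column 1 (M + T ≡ F (mod 10), carry-in 0) doesn't pin F yet; pick F=0 and continue. So F=0.
Step 3. [col 1: M + T ≡ F (mod 10)] column 1: given T=1, F=0, carry-in 0, and digits 0,1 already taken and all letters distinct, M+T≡F (mod 10) forces M=9. So M=9.
Step 4. [col 2: R + R ≡ A (mod 10)] A=7 is one option consistent with column 2 (R + R ≡ A (mod 10), carry-in 1) — take it ⇒ A=7.
Step 5. [col 2: R + R ≡ A (mod 10)] R=3 is one option consistent with column 2 (R + R ≡ A (mod 10), carry-in 1) — take it. So R=3.
Step 6. [col 3: R + V ≡ A (mod 10)] column 3 reads R+V+carry(0)=A with R=3, A=7; with digits 0,1,3,7,9 already taken and all letters distinct, the only value for V is 4 ⇒ V=4.
Step 7. [col 4: P + Y ≡ T (mod 10)] several values work for P in column 4 (P + Y ≡ T (mod 10), carry-in 0); try P=5. So P=5.
Step 8. [col 4: P + Y ≡ T (mod 10)] column 4: given P=5, T=1, carry-in 0, and digits 0,1,3,4,5,7,9 already taken and all letters distinct, P+Y≡T (mod 10) forces Y=6, so Y=6.
Step 9. [col 5: T + F ≡ H (mod 10)] from column 5 (T=1, F=0, carry-in 1, digits 0,1,3,4,5,6,7,9 already taken and all letters distinct): H must equal 2. So H=2.

Answer: A=7, F=0, H=2, M=9, P=5, R=3, T=1, V=4, Y=6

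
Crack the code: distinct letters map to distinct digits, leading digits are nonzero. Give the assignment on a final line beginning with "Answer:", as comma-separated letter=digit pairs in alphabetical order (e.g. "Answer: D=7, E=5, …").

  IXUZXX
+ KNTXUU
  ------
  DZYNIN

Step 1. [col 1: X + U ≡ N (mod 10)] column 1 (X + U ≡ N (mod 10), carry-in 0) doesn't pin U yet; pick U=8 and continue ⇒ U=8.
Step 2. [col 1: X + U ≡ N (mod 10)] several values work for N in column 1 (X + U ≡ N (mod 10), carry-in 0); try N=2. So N=2.
Step 3. [col 1: X + U ≡ N (mod 10)] column 1: given U=8, N=2, carry-in 0, and digits 2,8 already taken and all letters distinct, X+U≡N (mod 10) forces X=4. So X=4.
Step 4. [col 2: X + U ≡ I (mod 10)] column 2 reads X+U+carry(1)=I with X=4, U=8; with digits 2,4,8 already taken and all letters distinct, the only value for I is 3 ⇒ I=3.
Step 5. [col 3: Z + X ≡ N (mod 10)] in column 3 we have Z+X≡N with carry-in 1; given X=4, N=2 and digits 2,3,4,8 already taken and all letters distinct, that pins Z to 7, so Z=7.
Step 6. [col 4: U + T ≡ Y (mod 10)] several values work for Y in column 4 (U + T ≡ Y (mod 10), carry-in 1); try Y=0, so Y=0.
Step 7. [col 4: U + T ≡ Y (mod 10)] column 4: given U=8, Y=0, carry-in 1, and digits 0,2,3,4,7,8 already taken and all letters distinct, U+T≡Y (mod 10) forces T=1. So T=1.
Step 8. [col 6: I + K ≡ D (mod 10)] in column 6 we have I+K≡D with carry-in 0; given I=3 and digits 0,1,2,3,4,7,8 already taken and all letters distinct, that pins D to 9, so D=9.
Step 9. [col 6: I + K ≡ D (mod 10)] in column 6 we have I+K≡D with carry-in 0; given I=3, D=9 and digits 0,1,2,3,4,7,8,9 already taken and all letters distinct, that pins K to 6 ⇒ K=6.

Answer: D=9, I=3, K=6, N=2, T=1, U=8, X=4, Y=0, Z=7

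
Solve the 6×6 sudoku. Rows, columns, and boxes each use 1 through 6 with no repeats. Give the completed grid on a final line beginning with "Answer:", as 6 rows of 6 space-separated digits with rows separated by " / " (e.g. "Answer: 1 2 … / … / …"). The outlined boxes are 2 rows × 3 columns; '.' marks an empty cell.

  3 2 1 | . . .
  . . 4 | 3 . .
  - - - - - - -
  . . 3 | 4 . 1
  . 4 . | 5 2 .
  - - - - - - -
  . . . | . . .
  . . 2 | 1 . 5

Step 1. [r3c5∈{6}] r3c5 has the single candidate 6 ⇒ r3c5=6.
Step 2. [r5c2∈{1,3,5,6}] across col 2, 1 lands solely at r5c2. So r5c2=1.
Step 3. [r1c4∈{6}] r1c4 has the single candidate 6 ⇒ r1c4=6.
Step 4. [r5c6∈{2,3,4,6}] in col 6, 6 fits only at r5c6. So r5c6=6.
Step 5. [r3c2∈{5}] only 5 remains possible at r3c2 ⇒ r3c2=5.
Step 6. [r2c1∈{5,6}] 5 has one home in box 1: r2c1, so r2c1=5.
Step 7. [r6c2∈{3,6}] in col 2, 3 fits only at r6c2 ⇒ r6c2=3.
Step 8. [r6c5∈{4}] only 4 remains possible at r6c5. So r6c5=4.
Step 9. [r4c1∈{1,6}] across row 4, 1 lands solely at r4c1 ⇒ r4c1=1.
Step 10. [r5c5∈{3}] r5c5 is down to just 3 ⇒ r5c5=3.
Step 11. [r5c4∈{2}] r5c4's peers cover all but 2 ⇒ r5c4=2.
Step 12. [r4c3∈{6}] r4c3 is down to just 6, so r4c3=6.
Step 13. [r5c1∈{4}] r5c1 is down to just 4. So r5c1=4.
Step 14. [r2c6∈{2}] r2c6 has the single candidate 2, so r2c6=2.
Step 15. [r6c1∈{6}] r6c1 is down to just 6. So r6c1=6.
Step 16. [r5c3∈{5}] r5c3 has the single candidate 5, so r5c3=5.
Step 17. [r2c5∈{1}] r2c5 has the single candidate 1. So r2c5=1.
Step 18. [r1c5∈{5}] nothing but 5 survives at r1c5, so r1c5=5.
Step 19. [r4c6∈{3}] only 3 remains possible at r4c6. So r4c6=3.
Step 20. [r2c2∈{6}] r2c2 is down to just 6. So r2c2=6.
Step 21. [r1c6∈{4}] r1c6 is down to just 4, so r1c6=4.
Step 22. [r3c1∈{2}] r3c1's peers cover all but 2. So r3c1=2.

Answer: 3 2 1 6 5 4 / 5 6 4 3 1 2 / 2 5 3 4 6 1 / 1 4 6 5 2 3 / 4 1 5 2 3 6 / 6 3 2 1 4 5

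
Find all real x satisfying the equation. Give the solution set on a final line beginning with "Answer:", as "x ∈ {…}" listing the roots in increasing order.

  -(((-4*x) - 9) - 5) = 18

Step 1. [-(((-4*x) - 9) - 5) = 18] LHS negated; negate both sides, so neg: ((-4*x) - 9) - 5 = -18.
Step 2. [((-4*x) - 9) - 5 = -18] -5 is outermost — add 5 both sides ⇒ sub: (-4*x) - 9 = -13.
Step 3. [(-4*x) - 9 = -13] 9 comes off first (add 9). So sub: -4*x = -4.
Step 4. [-4*x = -4] LHS = -4·(…); ÷-4 both sides. So div: x = 1.

Answer: x ∈ {1}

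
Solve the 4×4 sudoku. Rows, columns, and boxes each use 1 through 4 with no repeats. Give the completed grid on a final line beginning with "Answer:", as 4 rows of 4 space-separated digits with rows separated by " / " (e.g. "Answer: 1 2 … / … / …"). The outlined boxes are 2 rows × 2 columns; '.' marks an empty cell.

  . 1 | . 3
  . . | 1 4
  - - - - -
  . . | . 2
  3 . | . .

Step 1. [r3c2∈{4}] only 4 remains possible at r3c2, so r3c2=4.
Step 2. [r2c1∈{2}] r2c1 is down to just 2 ⇒ r2c1=2.
Step 3. [r4c4∈{1}] nothing but 1 survives at r4c4, so r4c4=1.
Step 4. [r4c3∈{4}] nothing but 4 survives at r4c3. So r4c3=4.
Step 5. [r2c2∈{3}] r2c2 is down to just 3 ⇒ r2c2=3.
Step 6. [r1c3∈{2}] r1c3 is down to just 2. So r1c3=2.
Step 7. [r3c1∈{1}] r3c1 has the single candidate 1 ⇒ r3c1=1.
Step 8. [r3c3∈{3}] nothing but 3 survives at r3c3, so r3c3=3.
Step 9. [r4c2∈{2}] only 2 remains possible at r4c2 ⇒ r4c2=2.
Step 10. [r1c1∈{4}] r1c1 is down to just 4, so r1c1=4.

Answer: 4 1 2 3 / 2 3 1 4 / 1 4 3 2 / 3 2 4 1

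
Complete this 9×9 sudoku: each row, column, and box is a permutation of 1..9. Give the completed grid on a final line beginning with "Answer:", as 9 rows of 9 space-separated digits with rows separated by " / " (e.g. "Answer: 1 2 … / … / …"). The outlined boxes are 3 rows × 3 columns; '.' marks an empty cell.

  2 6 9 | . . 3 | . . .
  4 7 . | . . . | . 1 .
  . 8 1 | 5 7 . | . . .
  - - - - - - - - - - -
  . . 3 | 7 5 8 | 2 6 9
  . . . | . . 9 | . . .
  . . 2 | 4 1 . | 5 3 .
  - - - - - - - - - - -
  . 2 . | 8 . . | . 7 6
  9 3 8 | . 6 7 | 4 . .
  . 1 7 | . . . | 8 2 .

Step 1. [r5c3∈{4,5,6}] across col 3, 6 lands solely at r5c3. So r5c3=6.
Step 2. [r2c4∈{2,6,9}] across col 4, 6 lands solely at r2c4, so r2c4=6.
Step 3. [r2c5∈{2,8,9}] r2c5 is the only open cell in box 2 admitting 9, so r2c5=9.
Step 4. [r2c9∈{2,3,5,8}] 8 has one home in row 2: r2c9, so r2c9=8.
Step 5. [r7c6∈{1,4,5}] in col 6, 1 fits only at r7c6 ⇒ r7c6=1.
Step 6. [r6c9∈{7}] r6c9 is down to just 7 ⇒ r6c9=7.
Step 7. [r2c7∈{3}] r2c7's peers cover all but 3, so r2c7=3.
Step 8. [r7c5∈{3,4}] across row 7, 3 lands solely at r7c5, so r7c5=3.
Step 9. [r7c1∈{5}] r7c1 is down to just 5, so r7c1=5.
Step 10. [r8c8∈{5}] r8c8 is down to just 5. So r8c8=5.
Step 11. [r1c8∈{4}] r1c8's peers cover all but 4, so r1c8=4.
Step 12. [r5c1∈{1,7,8}] r5c1 is the only open cell in row 5 admitting 7, so r5c1=7.
Step 13. [r5c9∈{1,4}] r5c9 is the only open cell in col 9 admitting 4. So r5c9=4.
Step 14. [r3c6∈{2,4}] 4 has one home in row 3: r3c6. So r3c6=4.
Step 15. [r7c7∈{9}] r7c7 is down to just 9. So r7c7=9.
Step 16. [r5c4∈{2,3}] 3 has one home in row 5: r5c4. So r5c4=3.
Step 17. [r5c7∈{1}] r5c7 is down to just 1, so r5c7=1.
Step 18. [r9c5∈{4}] only 4 remains possible at r9c5 ⇒ r9c5=4.
Step 19. [r3c1∈{3}] r3c1 is down to just 3. So r3c1=3.
Step 20. [r1c5∈{8}] r1c5 is down to just 8, so r1c5=8.
Step 21. [r6c1∈{8}] r6c1 has the single candidate 8. So r6c1=8.
Step 22. [r1c4∈{1}] nothing but 1 survives at r1c4. So r1c4=1.
Step 23. [r9c6∈{5}] r9c6's peers cover all but 5 ⇒ r9c6=5.
Step 24. [r1c7∈{7}] only 7 remains possible at r1c7. So r1c7=7.
Step 25. [r6c6∈{6}] only 6 remains possible at r6c6 ⇒ r6c6=6.
Step 26. [r5c8∈{8}] only 8 remains possible at r5c8, so r5c8=8.
Step 27. [r7c3∈{4}] nothing but 4 survives at r7c3. So r7c3=4.
Step 28. [r2c3∈{5}] nothing but 5 survives at r2c3, so r2c3=5.
Step 29. [r9c4∈{9}] r9c4 is down to just 9. So r9c4=9.
Step 30. [r3c8∈{9}] r3c8's peers cover all but 9, so r3c8=9.
Step 31. [r5c2∈{5}] only 5 remains possible at r5c2. So r5c2=5.
Step 32. [r4c2∈{4}] only 4 remains possible at r4c2 ⇒ r4c2=4.
Step 33. [r9c1∈{6}] r9c1 has the single candidate 6, so r9c1=6.
Step 34. [r4c1∈{1}] r4c1 is down to just 1, so r4c1=1.
Step 35. [r1c9∈{5}] only 5 remains possible at r1c9. So r1c9=5.
Step 36. [r5c5∈{2}] r5c5 has the single candidate 2. So r5c5=2.
Step 37. [r8c4∈{2}] r8c4 has the single candidate 2. So r8c4=2.
Step 38. [r6c2∈{9}] r6c2 has the single candidate 9. So r6c2=9.
Step 39. [r2c6∈{2}] nothing but 2 survives at r2c6, so r2c6=2.
Step 40. [r8c9∈{1}] only 1 remains possible at r8c9. So r8c9=1.
Step 41. [r9c9∈{3}] nothing but 3 survives at r9c9 ⇒ r9c9=3.
Step 42. [r3c9∈{2}] r3c9 is down to just 2. So r3c9=2.
Step 43. [r3c7∈{6}] r3c7 has the single candidate 6, so r3c7=6.

Answer: 2 6 9 1 8 3 7 4 5 / 4 7 5 6 9 2 3 1 8 / 3 8 1 5 7 4 6 9 2 / 1 4 3 7 5 8 2 6 9 / 7 5 6 3 2 9 1 8 4 / 8 9 2 4 1 6 5 3 7 / 5 2 4 8 3 1 9 7 6 / 9 3 8 2 6 7 4 5 1 / 6 1 7 9 4 5 8 2 3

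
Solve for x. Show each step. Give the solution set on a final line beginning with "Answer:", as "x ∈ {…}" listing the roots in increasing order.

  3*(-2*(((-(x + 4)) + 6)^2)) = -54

Step 1. [3*(-2*(((-(x + 4)) + 6)^2)) = -54] 3·(inner) — divide through by 3. So div: -2*(((-(x + 4)) + 6)^2) = -18.
Step 2. [-2*(((-(x + 4)) + 6)^2) = -18] LHS = -2·(…); ÷-2 both sides ⇒ div: ((-(x + 4)) + 6)^2 = 9.
Step 3. [((-(x + 4)) + 6)^2 = 9] 9 ≥ 0, LHS is (·)² — take ±√. So sqrt: (-(x + 4)) + 6 = 3 or -3.
Step 4. [(-(x + 4)) + 6 = 3 or -3] +6 is outermost — subtract 6 both sides. So sub: -(x + 4) = -3 or -9.
Step 5. [-(x + 4) = -3 or -9] LHS negated; negate both sides, so neg: x + 4 = 3 or 9.
Step 6. [x + 4 = 3 or 9] 4 comes off first (subtract 4) ⇒ sub: x = -1 or 5.

Answer: x ∈ {-1, 5}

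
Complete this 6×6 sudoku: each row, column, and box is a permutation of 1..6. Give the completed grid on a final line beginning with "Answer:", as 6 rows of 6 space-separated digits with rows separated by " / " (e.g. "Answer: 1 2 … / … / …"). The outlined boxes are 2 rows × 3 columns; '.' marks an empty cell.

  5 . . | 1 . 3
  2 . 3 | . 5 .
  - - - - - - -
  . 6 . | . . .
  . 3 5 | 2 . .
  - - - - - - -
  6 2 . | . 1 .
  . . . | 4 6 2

Step 1. [r4c5∈{4}] nothing but 4 survives at r4c5 ⇒ r4c5=4.
Step 2. [r4c1∈{1}] r4c1 is down to just 1. So r4c1=1.
Step 3. [r2c2∈{1,4}] r2c2 is the only open cell in row 2 admitting 1, so r2c2=1.
Step 4. [r5c6∈{5}] r5c6's peers cover all but 5 ⇒ r5c6=5.
Step 5. [r5c3∈{4}] nothing but 4 survives at r5c3, so r5c3=4.
Step 6. [r4c6∈{6}] nothing but 6 survives at r4c6. So r4c6=6.
Step 7. [r3c4∈{3,5}] r3c4 is the only open cell in row 3 admitting 5, so r3c4=5.
Step 8. [r3c3∈{2}] only 2 remains possible at r3c3, so r3c3=2.
Step 9. [r2c4∈{6}] nothing but 6 survives at r2c4 ⇒ r2c4=6.
Step 10. [r2c6∈{4}] r2c6 has the single candidate 4. So r2c6=4.
Step 11. [r6c3∈{1}] nothing but 1 survives at r6c3, so r6c3=1.
Step 12. [r1c2∈{4}] r1c2 is down to just 4 ⇒ r1c2=4.
Step 13. [r6c2∈{5}] r6c2 has the single candidate 5 ⇒ r6c2=5.
Step 14. [r3c5∈{3}] r3c5's peers cover all but 3 ⇒ r3c5=3.
Step 15. [r1c5∈{2}] nothing but 2 survives at r1c5, so r1c5=2.
Step 16. [r3c6∈{1}] r3c6 has the single candidate 1. So r3c6=1.
Step 17. [r1c3∈{6}] r1c3 has the single candidate 6. So r1c3=6.
Step 18. [r6c1∈{3}] r6c1 is down to just 3. So r6c1=3.
Step 19. [r5c4∈{3}] nothing but 3 survives at r5c4, so r5c4=3.
Step 20. [r3c1∈{4}] r3c1 is down to just 4, so r3c1=4.

Answer: 5 4 6 1 2 3 / 2 1 3 6 5 4 / 4 6 2 5 3 1 / 1 3 5 2 4 6 / 6 2 4 3 1 5 / 3 5 1 4 6 2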